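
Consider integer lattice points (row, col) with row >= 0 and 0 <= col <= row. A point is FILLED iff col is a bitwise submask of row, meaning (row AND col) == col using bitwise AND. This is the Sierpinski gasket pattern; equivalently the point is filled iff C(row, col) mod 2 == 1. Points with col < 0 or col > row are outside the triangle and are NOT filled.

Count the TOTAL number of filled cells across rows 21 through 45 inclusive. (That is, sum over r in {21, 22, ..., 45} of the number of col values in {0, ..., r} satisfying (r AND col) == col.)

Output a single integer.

r21=10101 pc3: +8 =8
r22=10110 pc3: +8 =16
r23=10111 pc4: +16 =32
r24=11000 pc2: +4 =36
r25=11001 pc3: +8 =44
r26=11010 pc3: +8 =52
r27=11011 pc4: +16 =68
r28=11100 pc3: +8 =76
r29=11101 pc4: +16 =92
r30=11110 pc4: +16 =108
r31=11111 pc5: +32 =140
r32=100000 pc1: +2 =142
r33=100001 pc2: +4 =146
r34=100010 pc2: +4 =150
r35=100011 pc3: +8 =158
r36=100100 pc2: +4 =162
r37=100101 pc3: +8 =170
r38=100110 pc3: +8 =178
r39=100111 pc4: +16 =194
r40=101000 pc2: +4 =198
r41=101001 pc3: +8 =206
r42=101010 pc3: +8 =214
r43=101011 pc4: +16 =230
r44=101100 pc3: +8 =238
r45=101101 pc4: +16 =254

Answer: 254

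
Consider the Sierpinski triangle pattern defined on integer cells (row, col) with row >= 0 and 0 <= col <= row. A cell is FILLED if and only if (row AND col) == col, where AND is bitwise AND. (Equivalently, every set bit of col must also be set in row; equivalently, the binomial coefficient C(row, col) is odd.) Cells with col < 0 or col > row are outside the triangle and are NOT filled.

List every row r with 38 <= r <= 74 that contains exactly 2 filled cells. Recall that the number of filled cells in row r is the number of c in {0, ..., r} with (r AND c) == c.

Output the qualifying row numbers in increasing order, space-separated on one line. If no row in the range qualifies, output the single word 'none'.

Row r has 2^popcount(r) filled cells, so we need popcount(r) = log2(2) = 1.
Scan r = 38..74 and keep those with exactly 1 one-bits:
r=38=100110 popcount=3 -> skip
r=39=100111 popcount=4 -> skip
r=40=101000 popcount=2 -> skip
r=41=101001 popcount=3 -> skip
r=42=101010 popcount=3 -> skip
r=43=101011 popcount=4 -> skip
r=44=101100 popcount=3 -> skip
r=45=101101 popcount=4 -> skip
r=46=101110 popcount=4 -> skip
r=47=101111 popcount=5 -> skip
r=48=110000 popcount=2 -> skip
r=49=110001 popcount=3 -> skip
r=50=110010 popcount=3 -> skip
r=51=110011 popcount=4 -> skip
r=52=110100 popcount=3 -> skip
r=53=110101 popcount=4 -> skip
r=54=110110 popcount=4 -> skip
r=55=110111 popcount=5 -> skip
r=56=111000 popcount=3 -> skip
r=57=111001 popcount=4 -> skip
r=58=111010 popcount=4 -> skip
r=59=111011 popcount=5 -> skip
r=60=111100 popcount=4 -> skip
r=61=111101 popcount=5 -> skip
r=62=111110 popcount=5 -> skip
r=63=111111 popcount=6 -> skip
r=64=1000000 popcount=1 -> KEEP
r=65=1000001 popcount=2 -> skip
r=66=1000010 popcount=2 -> skip
r=67=1000011 popcount=3 -> skip
r=68=1000100 popcount=2 -> skip
r=69=1000101 popcount=3 -> skip
r=70=1000110 popcount=3 -> skip
r=71=1000111 popcount=4 -> skip
r=72=1001000 popcount=2 -> skip
r=73=1001001 popcount=3 -> skip
r=74=1001010 popcount=3 -> skip
Kept rows: 64

Answer: 64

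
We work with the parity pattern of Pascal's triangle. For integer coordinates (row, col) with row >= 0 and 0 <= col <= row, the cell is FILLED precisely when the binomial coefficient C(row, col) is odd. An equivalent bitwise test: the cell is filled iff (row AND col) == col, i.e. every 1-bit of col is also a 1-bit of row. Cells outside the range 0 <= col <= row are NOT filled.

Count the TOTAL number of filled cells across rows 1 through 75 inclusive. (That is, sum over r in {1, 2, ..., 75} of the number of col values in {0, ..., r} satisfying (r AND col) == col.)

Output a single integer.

r1=1 pc1: +2 =2
r2=10 pc1: +2 =4
r3=11 pc2: +4 =8
r4=100 pc1: +2 =10
r5=101 pc2: +4 =14
r6=110 pc2: +4 =18
r7=111 pc3: +8 =26
r8=1000 pc1: +2 =28
r9=1001 pc2: +4 =32
r10=1010 pc2: +4 =36
r11=1011 pc3: +8 =44
r12=1100 pc2: +4 =48
r13=1101 pc3: +8 =56
r14=1110 pc3: +8 =64
r15=1111 pc4: +16 =80
r16=10000 pc1: +2 =82
r17=10001 pc2: +4 =86
r18=10010 pc2: +4 =90
r19=10011 pc3: +8 =98
r20=10100 pc2: +4 =102
r21=10101 pc3: +8 =110
r22=10110 pc3: +8 =118
r23=10111 pc4: +16 =134
r24=11000 pc2: +4 =138
r25=11001 pc3: +8 =146
r26=11010 pc3: +8 =154
r27=11011 pc4: +16 =170
r28=11100 pc3: +8 =178
r29=11101 pc4: +16 =194
r30=11110 pc4: +16 =210
r31=11111 pc5: +32 =242
r32=100000 pc1: +2 =244
r33=100001 pc2: +4 =248
r34=100010 pc2: +4 =252
r35=100011 pc3: +8 =260
r36=100100 pc2: +4 =264
r37=100101 pc3: +8 =272
r38=100110 pc3: +8 =280
r39=100111 pc4: +16 =296
r40=101000 pc2: +4 =300
r41=101001 pc3: +8 =308
r42=101010 pc3: +8 =316
r43=101011 pc4: +16 =332
r44=101100 pc3: +8 =340
r45=101101 pc4: +16 =356
r46=101110 pc4: +16 =372
r47=101111 pc5: +32 =404
r48=110000 pc2: +4 =408
r49=110001 pc3: +8 =416
r50=110010 pc3: +8 =424
r51=110011 pc4: +16 =440
r52=110100 pc3: +8 =448
r53=110101 pc4: +16 =464
r54=110110 pc4: +16 =480
r55=110111 pc5: +32 =512
r56=111000 pc3: +8 =520
r57=111001 pc4: +16 =536
r58=111010 pc4: +16 =552
r59=111011 pc5: +32 =584
r60=111100 pc4: +16 =600
r61=111101 pc5: +32 =632
r62=111110 pc5: +32 =664
r63=111111 pc6: +64 =728
r64=1000000 pc1: +2 =730
r65=1000001 pc2: +4 =734
r66=1000010 pc2: +4 =738
r67=1000011 pc3: +8 =746
r68=1000100 pc2: +4 =750
r69=1000101 pc3: +8 =758
r70=1000110 pc3: +8 =766
r71=1000111 pc4: +16 =782
r72=1001000 pc2: +4 =786
r73=1001001 pc3: +8 =794
r74=1001010 pc3: +8 =802
r75=1001011 pc4: +16 =818

Answer: 818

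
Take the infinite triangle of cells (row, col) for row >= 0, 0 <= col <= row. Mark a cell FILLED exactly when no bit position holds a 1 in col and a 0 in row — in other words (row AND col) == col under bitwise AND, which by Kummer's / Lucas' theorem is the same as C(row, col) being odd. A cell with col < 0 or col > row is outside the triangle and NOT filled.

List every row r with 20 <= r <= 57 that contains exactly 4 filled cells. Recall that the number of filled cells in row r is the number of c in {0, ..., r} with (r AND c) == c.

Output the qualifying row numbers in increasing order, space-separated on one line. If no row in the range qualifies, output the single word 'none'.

Row r has 2^popcount(r) filled cells, so we need popcount(r) = log2(4) = 2.
Scan r = 20..57 and keep those with exactly 2 one-bits:
r=20=10100 popcount=2 -> KEEP
r=21=10101 popcount=3 -> skip
r=22=10110 popcount=3 -> skip
r=23=10111 popcount=4 -> skip
r=24=11000 popcount=2 -> KEEP
r=25=11001 popcount=3 -> skip
r=26=11010 popcount=3 -> skip
r=27=11011 popcount=4 -> skip
r=28=11100 popcount=3 -> skip
r=29=11101 popcount=4 -> skip
r=30=11110 popcount=4 -> skip
r=31=11111 popcount=5 -> skip
r=32=100000 popcount=1 -> skip
r=33=100001 popcount=2 -> KEEP
r=34=100010 popcount=2 -> KEEP
r=35=100011 popcount=3 -> skip
r=36=100100 popcount=2 -> KEEP
r=37=100101 popcount=3 -> skip
r=38=100110 popcount=3 -> skip
r=39=100111 popcount=4 -> skip
r=40=101000 popcount=2 -> KEEP
r=41=101001 popcount=3 -> skip
r=42=101010 popcount=3 -> skip
r=43=101011 popcount=4 -> skip
r=44=101100 popcount=3 -> skip
r=45=101101 popcount=4 -> skip
r=46=101110 popcount=4 -> skip
r=47=101111 popcount=5 -> skip
r=48=110000 popcount=2 -> KEEP
r=49=110001 popcount=3 -> skip
r=50=110010 popcount=3 -> skip
r=51=110011 popcount=4 -> skip
r=52=110100 popcount=3 -> skip
r=53=110101 popcount=4 -> skip
r=54=110110 popcount=4 -> skip
r=55=110111 popcount=5 -> skip
r=56=111000 popcount=3 -> skip
r=57=111001 popcount=4 -> skip
Kept rows: 20 24 33 34 36 40 48

Answer: 20 24 33 34 36 40 48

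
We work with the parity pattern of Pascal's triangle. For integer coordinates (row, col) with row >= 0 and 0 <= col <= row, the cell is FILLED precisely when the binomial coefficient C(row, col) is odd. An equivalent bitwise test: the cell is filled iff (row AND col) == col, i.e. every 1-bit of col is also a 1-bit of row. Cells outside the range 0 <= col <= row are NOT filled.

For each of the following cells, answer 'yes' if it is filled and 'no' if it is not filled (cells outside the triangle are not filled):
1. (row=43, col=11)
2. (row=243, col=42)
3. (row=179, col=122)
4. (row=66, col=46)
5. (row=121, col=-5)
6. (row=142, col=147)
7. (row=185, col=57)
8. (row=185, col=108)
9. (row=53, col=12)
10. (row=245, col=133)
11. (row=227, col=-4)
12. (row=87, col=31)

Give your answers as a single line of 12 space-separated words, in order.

(43,11): row=0b101011, col=0b1011, row AND col = 0b1011 = 11; 11 == 11 -> filled
(243,42): row=0b11110011, col=0b101010, row AND col = 0b100010 = 34; 34 != 42 -> empty
(179,122): row=0b10110011, col=0b1111010, row AND col = 0b110010 = 50; 50 != 122 -> empty
(66,46): row=0b1000010, col=0b101110, row AND col = 0b10 = 2; 2 != 46 -> empty
(121,-5): col outside [0, 121] -> not filled
(142,147): col outside [0, 142] -> not filled
(185,57): row=0b10111001, col=0b111001, row AND col = 0b111001 = 57; 57 == 57 -> filled
(185,108): row=0b10111001, col=0b1101100, row AND col = 0b101000 = 40; 40 != 108 -> empty
(53,12): row=0b110101, col=0b1100, row AND col = 0b100 = 4; 4 != 12 -> empty
(245,133): row=0b11110101, col=0b10000101, row AND col = 0b10000101 = 133; 133 == 133 -> filled
(227,-4): col outside [0, 227] -> not filled
(87,31): row=0b1010111, col=0b11111, row AND col = 0b10111 = 23; 23 != 31 -> empty

Answer: yes no no no no no yes no no yes no no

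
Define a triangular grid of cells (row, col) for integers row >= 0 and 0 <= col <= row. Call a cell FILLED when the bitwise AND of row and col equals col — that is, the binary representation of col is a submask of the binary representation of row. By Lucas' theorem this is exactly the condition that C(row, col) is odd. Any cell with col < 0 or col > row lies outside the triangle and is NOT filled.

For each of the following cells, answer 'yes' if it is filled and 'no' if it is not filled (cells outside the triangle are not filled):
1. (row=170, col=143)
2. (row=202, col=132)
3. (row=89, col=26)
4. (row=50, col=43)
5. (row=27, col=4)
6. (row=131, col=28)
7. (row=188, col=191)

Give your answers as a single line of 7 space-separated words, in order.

(170,143): row=0b10101010, col=0b10001111, row AND col = 0b10001010 = 138; 138 != 143 -> empty
(202,132): row=0b11001010, col=0b10000100, row AND col = 0b10000000 = 128; 128 != 132 -> empty
(89,26): row=0b1011001, col=0b11010, row AND col = 0b11000 = 24; 24 != 26 -> empty
(50,43): row=0b110010, col=0b101011, row AND col = 0b100010 = 34; 34 != 43 -> empty
(27,4): row=0b11011, col=0b100, row AND col = 0b0 = 0; 0 != 4 -> empty
(131,28): row=0b10000011, col=0b11100, row AND col = 0b0 = 0; 0 != 28 -> empty
(188,191): col outside [0, 188] -> not filled

Answer: no no no no no no no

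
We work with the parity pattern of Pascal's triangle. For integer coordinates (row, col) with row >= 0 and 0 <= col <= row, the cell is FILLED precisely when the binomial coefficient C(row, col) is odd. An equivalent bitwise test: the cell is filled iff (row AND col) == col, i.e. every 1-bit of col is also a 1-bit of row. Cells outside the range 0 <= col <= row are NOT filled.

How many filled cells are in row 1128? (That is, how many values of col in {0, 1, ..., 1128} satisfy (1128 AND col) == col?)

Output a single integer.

1128 in binary = 10001101000
popcount(1128) = number of 1-bits in 10001101000 = 4
A col c satisfies (1128 AND c) == c iff every set bit of c is also set in 1128; each of the 4 set bits of 1128 can independently be on or off in c.
count = 2^4 = 16

Answer: 16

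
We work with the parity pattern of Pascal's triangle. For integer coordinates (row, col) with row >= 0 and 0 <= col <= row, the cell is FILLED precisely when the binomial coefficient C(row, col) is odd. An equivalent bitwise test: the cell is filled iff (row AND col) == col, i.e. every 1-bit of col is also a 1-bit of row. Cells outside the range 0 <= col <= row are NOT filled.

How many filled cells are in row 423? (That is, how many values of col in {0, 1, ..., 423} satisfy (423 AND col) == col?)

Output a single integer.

423 in binary = 110100111
popcount(423) = number of 1-bits in 110100111 = 6
A col c satisfies (423 AND c) == c iff every set bit of c is also set in 423; each of the 6 set bits of 423 can independently be on or off in c.
count = 2^6 = 64

Answer: 64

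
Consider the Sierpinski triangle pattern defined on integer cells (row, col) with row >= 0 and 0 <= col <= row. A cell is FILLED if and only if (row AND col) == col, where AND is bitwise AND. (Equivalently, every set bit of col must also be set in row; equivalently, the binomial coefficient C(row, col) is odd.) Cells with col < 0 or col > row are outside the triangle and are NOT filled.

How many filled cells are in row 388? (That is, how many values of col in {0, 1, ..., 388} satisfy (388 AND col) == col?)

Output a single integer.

388 in binary = 110000100
popcount(388) = number of 1-bits in 110000100 = 3
A col c satisfies (388 AND c) == c iff every set bit of c is also set in 388; each of the 3 set bits of 388 can independently be on or off in c.
count = 2^3 = 8

Answer: 8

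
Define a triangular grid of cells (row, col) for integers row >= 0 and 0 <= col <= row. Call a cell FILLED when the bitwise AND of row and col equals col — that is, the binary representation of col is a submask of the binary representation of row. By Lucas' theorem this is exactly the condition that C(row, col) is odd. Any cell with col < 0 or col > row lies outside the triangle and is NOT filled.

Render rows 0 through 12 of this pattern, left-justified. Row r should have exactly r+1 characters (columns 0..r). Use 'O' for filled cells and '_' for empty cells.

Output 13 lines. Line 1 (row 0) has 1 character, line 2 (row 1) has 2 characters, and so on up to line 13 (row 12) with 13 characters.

Answer: O
OO
O_O
OOOO
O___O
OO__OO
O_O_O_O
OOOOOOOO
O_______O
OO______OO
O_O_____O_O
OOOO____OOOO
O___O___O___O

Derivation:
r0=0: O
r1=1: OO
r2=10: O_O
r3=11: OOOO
r4=100: O___O
r5=101: OO__OO
r6=110: O_O_O_O
r7=111: OOOOOOOO
r8=1000: O_______O
r9=1001: OO______OO
r10=1010: O_O_____O_O
r11=1011: OOOO____OOOO
r12=1100: O___O___O___O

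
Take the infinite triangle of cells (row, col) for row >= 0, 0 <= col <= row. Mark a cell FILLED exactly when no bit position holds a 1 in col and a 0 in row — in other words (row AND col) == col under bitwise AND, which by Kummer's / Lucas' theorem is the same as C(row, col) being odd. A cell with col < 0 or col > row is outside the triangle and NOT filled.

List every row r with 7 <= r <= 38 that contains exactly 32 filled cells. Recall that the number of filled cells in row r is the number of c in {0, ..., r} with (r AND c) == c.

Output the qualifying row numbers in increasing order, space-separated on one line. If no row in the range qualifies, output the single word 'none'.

Answer: 31

Derivation:
Row r has 2^popcount(r) filled cells, so we need popcount(r) = log2(32) = 5.
Scan r = 7..38 and keep those with exactly 5 one-bits:
r=7=111 popcount=3 -> skip
r=8=1000 popcount=1 -> skip
r=9=1001 popcount=2 -> skip
r=10=1010 popcount=2 -> skip
r=11=1011 popcount=3 -> skip
r=12=1100 popcount=2 -> skip
r=13=1101 popcount=3 -> skip
r=14=1110 popcount=3 -> skip
r=15=1111 popcount=4 -> skip
r=16=10000 popcount=1 -> skip
r=17=10001 popcount=2 -> skip
r=18=10010 popcount=2 -> skip
r=19=10011 popcount=3 -> skip
r=20=10100 popcount=2 -> skip
r=21=10101 popcount=3 -> skip
r=22=10110 popcount=3 -> skip
r=23=10111 popcount=4 -> skip
r=24=11000 popcount=2 -> skip
r=25=11001 popcount=3 -> skip
r=26=11010 popcount=3 -> skip
r=27=11011 popcount=4 -> skip
r=28=11100 popcount=3 -> skip
r=29=11101 popcount=4 -> skip
r=30=11110 popcount=4 -> skip
r=31=11111 popcount=5 -> KEEP
r=32=100000 popcount=1 -> skip
r=33=100001 popcount=2 -> skip
r=34=100010 popcount=2 -> skip
r=35=100011 popcount=3 -> skip
r=36=100100 popcount=2 -> skip
r=37=100101 popcount=3 -> skip
r=38=100110 popcount=3 -> skip
Kept rows: 31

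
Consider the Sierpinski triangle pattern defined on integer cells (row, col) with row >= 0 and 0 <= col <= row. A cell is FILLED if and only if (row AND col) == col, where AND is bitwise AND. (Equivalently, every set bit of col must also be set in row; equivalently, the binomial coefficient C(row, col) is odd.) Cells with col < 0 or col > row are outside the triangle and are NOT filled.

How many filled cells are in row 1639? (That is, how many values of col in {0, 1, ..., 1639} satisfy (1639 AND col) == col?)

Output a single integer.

1639 in binary = 11001100111
popcount(1639) = number of 1-bits in 11001100111 = 7
A col c satisfies (1639 AND c) == c iff every set bit of c is also set in 1639; each of the 7 set bits of 1639 can independently be on or off in c.
count = 2^7 = 128

Answer: 128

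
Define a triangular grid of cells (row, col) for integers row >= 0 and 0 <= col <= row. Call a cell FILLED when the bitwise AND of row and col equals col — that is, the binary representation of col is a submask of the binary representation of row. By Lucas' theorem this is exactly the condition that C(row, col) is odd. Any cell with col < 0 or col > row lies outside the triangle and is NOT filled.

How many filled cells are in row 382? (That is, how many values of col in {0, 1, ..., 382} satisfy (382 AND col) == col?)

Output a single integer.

Answer: 128

Derivation:
382 in binary = 101111110
popcount(382) = number of 1-bits in 101111110 = 7
A col c satisfies (382 AND c) == c iff every set bit of c is also set in 382; each of the 7 set bits of 382 can independently be on or off in c.
count = 2^7 = 128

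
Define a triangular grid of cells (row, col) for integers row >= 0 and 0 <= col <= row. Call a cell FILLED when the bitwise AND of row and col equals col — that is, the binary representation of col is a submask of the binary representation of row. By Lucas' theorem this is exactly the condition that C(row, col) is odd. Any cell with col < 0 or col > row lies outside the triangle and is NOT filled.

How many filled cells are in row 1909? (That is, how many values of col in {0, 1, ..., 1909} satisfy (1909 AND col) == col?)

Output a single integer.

Answer: 256

Derivation:
1909 in binary = 11101110101
popcount(1909) = number of 1-bits in 11101110101 = 8
A col c satisfies (1909 AND c) == c iff every set bit of c is also set in 1909; each of the 8 set bits of 1909 can independently be on or off in c.
count = 2^8 = 256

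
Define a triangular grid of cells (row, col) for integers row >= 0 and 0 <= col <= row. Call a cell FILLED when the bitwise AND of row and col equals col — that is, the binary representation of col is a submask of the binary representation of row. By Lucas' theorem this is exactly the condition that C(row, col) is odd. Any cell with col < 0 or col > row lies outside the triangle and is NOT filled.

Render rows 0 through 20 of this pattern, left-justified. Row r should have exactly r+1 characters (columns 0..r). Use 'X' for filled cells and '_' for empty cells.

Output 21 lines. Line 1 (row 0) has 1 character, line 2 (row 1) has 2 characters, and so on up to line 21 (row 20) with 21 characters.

r0=0: X
r1=1: XX
r2=10: X_X
r3=11: XXXX
r4=100: X___X
r5=101: XX__XX
r6=110: X_X_X_X
r7=111: XXXXXXXX
r8=1000: X_______X
r9=1001: XX______XX
r10=1010: X_X_____X_X
r11=1011: XXXX____XXXX
r12=1100: X___X___X___X
r13=1101: XX__XX__XX__XX
r14=1110: X_X_X_X_X_X_X_X
r15=1111: XXXXXXXXXXXXXXXX
r16=10000: X_______________X
r17=10001: XX______________XX
r18=10010: X_X_____________X_X
r19=10011: XXXX____________XXXX
r20=10100: X___X___________X___X

Answer: X
XX
X_X
XXXX
X___X
XX__XX
X_X_X_X
XXXXXXXX
X_______X
XX______XX
X_X_____X_X
XXXX____XXXX
X___X___X___X
XX__XX__XX__XX
X_X_X_X_X_X_X_X
XXXXXXXXXXXXXXXX
X_______________X
XX______________XX
X_X_____________X_X
XXXX____________XXXX
X___X___________X___X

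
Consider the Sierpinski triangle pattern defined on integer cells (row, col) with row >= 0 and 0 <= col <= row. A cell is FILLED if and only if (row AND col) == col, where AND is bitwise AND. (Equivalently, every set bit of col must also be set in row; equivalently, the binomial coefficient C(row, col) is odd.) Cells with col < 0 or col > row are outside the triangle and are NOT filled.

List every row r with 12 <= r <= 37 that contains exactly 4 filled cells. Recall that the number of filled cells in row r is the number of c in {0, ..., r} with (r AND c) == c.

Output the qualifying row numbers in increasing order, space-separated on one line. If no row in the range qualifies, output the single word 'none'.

Row r has 2^popcount(r) filled cells, so we need popcount(r) = log2(4) = 2.
Scan r = 12..37 and keep those with exactly 2 one-bits:
r=12=1100 popcount=2 -> KEEP
r=13=1101 popcount=3 -> skip
r=14=1110 popcount=3 -> skip
r=15=1111 popcount=4 -> skip
r=16=10000 popcount=1 -> skip
r=17=10001 popcount=2 -> KEEP
r=18=10010 popcount=2 -> KEEP
r=19=10011 popcount=3 -> skip
r=20=10100 popcount=2 -> KEEP
r=21=10101 popcount=3 -> skip
r=22=10110 popcount=3 -> skip
r=23=10111 popcount=4 -> skip
r=24=11000 popcount=2 -> KEEP
r=25=11001 popcount=3 -> skip
r=26=11010 popcount=3 -> skip
r=27=11011 popcount=4 -> skip
r=28=11100 popcount=3 -> skip
r=29=11101 popcount=4 -> skip
r=30=11110 popcount=4 -> skip
r=31=11111 popcount=5 -> skip
r=32=100000 popcount=1 -> skip
r=33=100001 popcount=2 -> KEEP
r=34=100010 popcount=2 -> KEEP
r=35=100011 popcount=3 -> skip
r=36=100100 popcount=2 -> KEEP
r=37=100101 popcount=3 -> skip
Kept rows: 12 17 18 20 24 33 34 36

Answer: 12 17 18 20 24 33 34 36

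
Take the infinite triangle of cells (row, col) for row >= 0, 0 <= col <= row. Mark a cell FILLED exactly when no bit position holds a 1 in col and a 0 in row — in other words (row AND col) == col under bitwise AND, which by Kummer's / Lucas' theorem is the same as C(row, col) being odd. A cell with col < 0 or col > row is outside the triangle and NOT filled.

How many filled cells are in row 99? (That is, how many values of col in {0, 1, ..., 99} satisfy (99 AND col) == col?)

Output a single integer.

99 in binary = 1100011
popcount(99) = number of 1-bits in 1100011 = 4
A col c satisfies (99 AND c) == c iff every set bit of c is also set in 99; each of the 4 set bits of 99 can independently be on or off in c.
count = 2^4 = 16

Answer: 16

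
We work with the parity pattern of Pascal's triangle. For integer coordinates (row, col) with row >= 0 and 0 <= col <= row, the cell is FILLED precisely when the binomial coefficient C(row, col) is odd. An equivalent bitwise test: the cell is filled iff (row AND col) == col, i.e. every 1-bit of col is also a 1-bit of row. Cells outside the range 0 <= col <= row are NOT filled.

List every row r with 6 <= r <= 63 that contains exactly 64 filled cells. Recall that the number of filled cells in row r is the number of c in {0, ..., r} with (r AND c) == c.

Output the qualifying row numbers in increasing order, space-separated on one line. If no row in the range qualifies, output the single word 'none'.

Answer: 63

Derivation:
Row r has 2^popcount(r) filled cells, so we need popcount(r) = log2(64) = 6.
Scan r = 6..63 and keep those with exactly 6 one-bits:
r=6=110 popcount=2 -> skip
r=7=111 popcount=3 -> skip
r=8=1000 popcount=1 -> skip
r=9=1001 popcount=2 -> skip
r=10=1010 popcount=2 -> skip
r=11=1011 popcount=3 -> skip
r=12=1100 popcount=2 -> skip
r=13=1101 popcount=3 -> skip
r=14=1110 popcount=3 -> skip
r=15=1111 popcount=4 -> skip
r=16=10000 popcount=1 -> skip
r=17=10001 popcount=2 -> skip
r=18=10010 popcount=2 -> skip
r=19=10011 popcount=3 -> skip
r=20=10100 popcount=2 -> skip
r=21=10101 popcount=3 -> skip
r=22=10110 popcount=3 -> skip
r=23=10111 popcount=4 -> skip
r=24=11000 popcount=2 -> skip
r=25=11001 popcount=3 -> skip
r=26=11010 popcount=3 -> skip
r=27=11011 popcount=4 -> skip
r=28=11100 popcount=3 -> skip
r=29=11101 popcount=4 -> skip
r=30=11110 popcount=4 -> skip
r=31=11111 popcount=5 -> skip
r=32=100000 popcount=1 -> skip
r=33=100001 popcount=2 -> skip
r=34=100010 popcount=2 -> skip
r=35=100011 popcount=3 -> skip
r=36=100100 popcount=2 -> skip
r=37=100101 popcount=3 -> skip
r=38=100110 popcount=3 -> skip
r=39=100111 popcount=4 -> skip
r=40=101000 popcount=2 -> skip
r=41=101001 popcount=3 -> skip
r=42=101010 popcount=3 -> skip
r=43=101011 popcount=4 -> skip
r=44=101100 popcount=3 -> skip
r=45=101101 popcount=4 -> skip
r=46=101110 popcount=4 -> skip
r=47=101111 popcount=5 -> skip
r=48=110000 popcount=2 -> skip
r=49=110001 popcount=3 -> skip
r=50=110010 popcount=3 -> skip
r=51=110011 popcount=4 -> skip
r=52=110100 popcount=3 -> skip
r=53=110101 popcount=4 -> skip
r=54=110110 popcount=4 -> skip
r=55=110111 popcount=5 -> skip
r=56=111000 popcount=3 -> skip
r=57=111001 popcount=4 -> skip
r=58=111010 popcount=4 -> skip
r=59=111011 popcount=5 -> skip
r=60=111100 popcount=4 -> skip
r=61=111101 popcount=5 -> skip
r=62=111110 popcount=5 -> skip
r=63=111111 popcount=6 -> KEEP
Kept rows: 63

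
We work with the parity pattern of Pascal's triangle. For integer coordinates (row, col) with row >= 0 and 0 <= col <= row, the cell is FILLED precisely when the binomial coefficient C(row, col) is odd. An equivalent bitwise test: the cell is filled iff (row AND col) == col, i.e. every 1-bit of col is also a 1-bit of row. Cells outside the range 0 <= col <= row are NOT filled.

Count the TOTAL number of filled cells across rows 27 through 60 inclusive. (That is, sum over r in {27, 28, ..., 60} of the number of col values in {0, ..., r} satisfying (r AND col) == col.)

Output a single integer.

Answer: 446

Derivation:
r27=11011 pc4: +16 =16
r28=11100 pc3: +8 =24
r29=11101 pc4: +16 =40
r30=11110 pc4: +16 =56
r31=11111 pc5: +32 =88
r32=100000 pc1: +2 =90
r33=100001 pc2: +4 =94
r34=100010 pc2: +4 =98
r35=100011 pc3: +8 =106
r36=100100 pc2: +4 =110
r37=100101 pc3: +8 =118
r38=100110 pc3: +8 =126
r39=100111 pc4: +16 =142
r40=101000 pc2: +4 =146
r41=101001 pc3: +8 =154
r42=101010 pc3: +8 =162
r43=101011 pc4: +16 =178
r44=101100 pc3: +8 =186
r45=101101 pc4: +16 =202
r46=101110 pc4: +16 =218
r47=101111 pc5: +32 =250
r48=110000 pc2: +4 =254
r49=110001 pc3: +8 =262
r50=110010 pc3: +8 =270
r51=110011 pc4: +16 =286
r52=110100 pc3: +8 =294
r53=110101 pc4: +16 =310
r54=110110 pc4: +16 =326
r55=110111 pc5: +32 =358
r56=111000 pc3: +8 =366
r57=111001 pc4: +16 =382
r58=111010 pc4: +16 =398
r59=111011 pc5: +32 =430
r60=111100 pc4: +16 =446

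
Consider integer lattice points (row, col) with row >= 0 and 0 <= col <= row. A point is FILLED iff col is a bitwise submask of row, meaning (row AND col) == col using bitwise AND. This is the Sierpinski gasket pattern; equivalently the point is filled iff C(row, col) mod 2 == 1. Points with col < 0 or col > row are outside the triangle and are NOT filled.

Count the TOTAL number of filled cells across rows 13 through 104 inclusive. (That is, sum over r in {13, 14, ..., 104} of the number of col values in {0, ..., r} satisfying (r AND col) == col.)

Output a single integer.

r13=1101 pc3: +8 =8
r14=1110 pc3: +8 =16
r15=1111 pc4: +16 =32
r16=10000 pc1: +2 =34
r17=10001 pc2: +4 =38
r18=10010 pc2: +4 =42
r19=10011 pc3: +8 =50
r20=10100 pc2: +4 =54
r21=10101 pc3: +8 =62
r22=10110 pc3: +8 =70
r23=10111 pc4: +16 =86
r24=11000 pc2: +4 =90
r25=11001 pc3: +8 =98
r26=11010 pc3: +8 =106
r27=11011 pc4: +16 =122
r28=11100 pc3: +8 =130
r29=11101 pc4: +16 =146
r30=11110 pc4: +16 =162
r31=11111 pc5: +32 =194
r32=100000 pc1: +2 =196
r33=100001 pc2: +4 =200
r34=100010 pc2: +4 =204
r35=100011 pc3: +8 =212
r36=100100 pc2: +4 =216
r37=100101 pc3: +8 =224
r38=100110 pc3: +8 =232
r39=100111 pc4: +16 =248
r40=101000 pc2: +4 =252
r41=101001 pc3: +8 =260
r42=101010 pc3: +8 =268
r43=101011 pc4: +16 =284
r44=101100 pc3: +8 =292
r45=101101 pc4: +16 =308
r46=101110 pc4: +16 =324
r47=101111 pc5: +32 =356
r48=110000 pc2: +4 =360
r49=110001 pc3: +8 =368
r50=110010 pc3: +8 =376
r51=110011 pc4: +16 =392
r52=110100 pc3: +8 =400
r53=110101 pc4: +16 =416
r54=110110 pc4: +16 =432
r55=110111 pc5: +32 =464
r56=111000 pc3: +8 =472
r57=111001 pc4: +16 =488
r58=111010 pc4: +16 =504
r59=111011 pc5: +32 =536
r60=111100 pc4: +16 =552
r61=111101 pc5: +32 =584
r62=111110 pc5: +32 =616
r63=111111 pc6: +64 =680
r64=1000000 pc1: +2 =682
r65=1000001 pc2: +4 =686
r66=1000010 pc2: +4 =690
r67=1000011 pc3: +8 =698
r68=1000100 pc2: +4 =702
r69=1000101 pc3: +8 =710
r70=1000110 pc3: +8 =718
r71=1000111 pc4: +16 =734
r72=1001000 pc2: +4 =738
r73=1001001 pc3: +8 =746
r74=1001010 pc3: +8 =754
r75=1001011 pc4: +16 =770
r76=1001100 pc3: +8 =778
r77=1001101 pc4: +16 =794
r78=1001110 pc4: +16 =810
r79=1001111 pc5: +32 =842
r80=1010000 pc2: +4 =846
r81=1010001 pc3: +8 =854
r82=1010010 pc3: +8 =862
r83=1010011 pc4: +16 =878
r84=1010100 pc3: +8 =886
r85=1010101 pc4: +16 =902
r86=1010110 pc4: +16 =918
r87=1010111 pc5: +32 =950
r88=1011000 pc3: +8 =958
r89=1011001 pc4: +16 =974
r90=1011010 pc4: +16 =990
r91=1011011 pc5: +32 =1022
r92=1011100 pc4: +16 =1038
r93=1011101 pc5: +32 =1070
r94=1011110 pc5: +32 =1102
r95=1011111 pc6: +64 =1166
r96=1100000 pc2: +4 =1170
r97=1100001 pc3: +8 =1178
r98=1100010 pc3: +8 =1186
r99=1100011 pc4: +16 =1202
r100=1100100 pc3: +8 =1210
r101=1100101 pc4: +16 =1226
r102=1100110 pc4: +16 =1242
r103=1100111 pc5: +32 =1274
r104=1101000 pc3: +8 =1282

Answer: 1282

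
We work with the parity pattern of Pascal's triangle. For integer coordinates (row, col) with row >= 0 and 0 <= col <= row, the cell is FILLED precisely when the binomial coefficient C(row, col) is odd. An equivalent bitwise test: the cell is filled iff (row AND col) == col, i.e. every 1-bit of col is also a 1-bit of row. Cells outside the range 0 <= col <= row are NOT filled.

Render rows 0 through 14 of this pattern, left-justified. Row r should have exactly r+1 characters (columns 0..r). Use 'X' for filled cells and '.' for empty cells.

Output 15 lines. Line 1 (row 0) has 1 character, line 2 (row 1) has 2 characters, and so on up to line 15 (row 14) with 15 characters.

r0=0: X
r1=1: XX
r2=10: X.X
r3=11: XXXX
r4=100: X...X
r5=101: XX..XX
r6=110: X.X.X.X
r7=111: XXXXXXXX
r8=1000: X.......X
r9=1001: XX......XX
r10=1010: X.X.....X.X
r11=1011: XXXX....XXXX
r12=1100: X...X...X...X
r13=1101: XX..XX..XX..XX
r14=1110: X.X.X.X.X.X.X.X

Answer: X
XX
X.X
XXXX
X...X
XX..XX
X.X.X.X
XXXXXXXX
X.......X
XX......XX
X.X.....X.X
XXXX....XXXX
X...X...X...X
XX..XX..XX..XX
X.X.X.X.X.X.X.X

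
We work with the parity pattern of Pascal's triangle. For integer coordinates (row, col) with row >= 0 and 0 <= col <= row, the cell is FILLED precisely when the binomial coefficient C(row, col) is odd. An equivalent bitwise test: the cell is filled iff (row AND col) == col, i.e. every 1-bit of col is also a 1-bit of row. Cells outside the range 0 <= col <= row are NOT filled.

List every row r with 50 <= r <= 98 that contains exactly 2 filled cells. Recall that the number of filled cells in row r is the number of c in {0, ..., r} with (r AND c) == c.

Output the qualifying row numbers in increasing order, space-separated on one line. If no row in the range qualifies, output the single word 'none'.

Answer: 64

Derivation:
Row r has 2^popcount(r) filled cells, so we need popcount(r) = log2(2) = 1.
Scan r = 50..98 and keep those with exactly 1 one-bits:
r=50=110010 popcount=3 -> skip
r=51=110011 popcount=4 -> skip
r=52=110100 popcount=3 -> skip
r=53=110101 popcount=4 -> skip
r=54=110110 popcount=4 -> skip
r=55=110111 popcount=5 -> skip
r=56=111000 popcount=3 -> skip
r=57=111001 popcount=4 -> skip
r=58=111010 popcount=4 -> skip
r=59=111011 popcount=5 -> skip
r=60=111100 popcount=4 -> skip
r=61=111101 popcount=5 -> skip
r=62=111110 popcount=5 -> skip
r=63=111111 popcount=6 -> skip
r=64=1000000 popcount=1 -> KEEP
r=65=1000001 popcount=2 -> skip
r=66=1000010 popcount=2 -> skip
r=67=1000011 popcount=3 -> skip
r=68=1000100 popcount=2 -> skip
r=69=1000101 popcount=3 -> skip
r=70=1000110 popcount=3 -> skip
r=71=1000111 popcount=4 -> skip
r=72=1001000 popcount=2 -> skip
r=73=1001001 popcount=3 -> skip
r=74=1001010 popcount=3 -> skip
r=75=1001011 popcount=4 -> skip
r=76=1001100 popcount=3 -> skip
r=77=1001101 popcount=4 -> skip
r=78=1001110 popcount=4 -> skip
r=79=1001111 popcount=5 -> skip
r=80=1010000 popcount=2 -> skip
r=81=1010001 popcount=3 -> skip
r=82=1010010 popcount=3 -> skip
r=83=1010011 popcount=4 -> skip
r=84=1010100 popcount=3 -> skip
r=85=1010101 popcount=4 -> skip
r=86=1010110 popcount=4 -> skip
r=87=1010111 popcount=5 -> skip
r=88=1011000 popcount=3 -> skip
r=89=1011001 popcount=4 -> skip
r=90=1011010 popcount=4 -> skip
r=91=1011011 popcount=5 -> skip
r=92=1011100 popcount=4 -> skip
r=93=1011101 popcount=5 -> skip
r=94=1011110 popcount=5 -> skip
r=95=1011111 popcount=6 -> skip
r=96=1100000 popcount=2 -> skip
r=97=1100001 popcount=3 -> skip
r=98=1100010 popcount=3 -> skip
Kept rows: 64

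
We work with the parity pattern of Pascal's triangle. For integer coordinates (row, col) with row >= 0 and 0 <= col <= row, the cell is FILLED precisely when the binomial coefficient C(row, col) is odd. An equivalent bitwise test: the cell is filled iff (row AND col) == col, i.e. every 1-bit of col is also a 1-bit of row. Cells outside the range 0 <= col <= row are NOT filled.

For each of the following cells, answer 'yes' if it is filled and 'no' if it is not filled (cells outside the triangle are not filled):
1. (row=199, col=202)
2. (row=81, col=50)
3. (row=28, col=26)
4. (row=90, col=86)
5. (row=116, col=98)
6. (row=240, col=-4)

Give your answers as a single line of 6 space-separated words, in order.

(199,202): col outside [0, 199] -> not filled
(81,50): row=0b1010001, col=0b110010, row AND col = 0b10000 = 16; 16 != 50 -> empty
(28,26): row=0b11100, col=0b11010, row AND col = 0b11000 = 24; 24 != 26 -> empty
(90,86): row=0b1011010, col=0b1010110, row AND col = 0b1010010 = 82; 82 != 86 -> empty
(116,98): row=0b1110100, col=0b1100010, row AND col = 0b1100000 = 96; 96 != 98 -> empty
(240,-4): col outside [0, 240] -> not filled

Answer: no no no no no no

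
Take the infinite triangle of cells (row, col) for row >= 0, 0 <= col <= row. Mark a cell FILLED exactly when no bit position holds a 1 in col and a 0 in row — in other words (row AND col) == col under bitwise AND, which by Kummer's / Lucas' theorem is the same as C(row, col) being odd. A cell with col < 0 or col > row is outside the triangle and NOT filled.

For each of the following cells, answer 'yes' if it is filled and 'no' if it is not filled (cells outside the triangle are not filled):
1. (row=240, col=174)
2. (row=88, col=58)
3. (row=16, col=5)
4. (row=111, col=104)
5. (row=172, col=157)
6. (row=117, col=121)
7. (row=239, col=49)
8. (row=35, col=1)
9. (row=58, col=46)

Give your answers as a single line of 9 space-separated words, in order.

Answer: no no no yes no no no yes no

Derivation:
(240,174): row=0b11110000, col=0b10101110, row AND col = 0b10100000 = 160; 160 != 174 -> empty
(88,58): row=0b1011000, col=0b111010, row AND col = 0b11000 = 24; 24 != 58 -> empty
(16,5): row=0b10000, col=0b101, row AND col = 0b0 = 0; 0 != 5 -> empty
(111,104): row=0b1101111, col=0b1101000, row AND col = 0b1101000 = 104; 104 == 104 -> filled
(172,157): row=0b10101100, col=0b10011101, row AND col = 0b10001100 = 140; 140 != 157 -> empty
(117,121): col outside [0, 117] -> not filled
(239,49): row=0b11101111, col=0b110001, row AND col = 0b100001 = 33; 33 != 49 -> empty
(35,1): row=0b100011, col=0b1, row AND col = 0b1 = 1; 1 == 1 -> filled
(58,46): row=0b111010, col=0b101110, row AND col = 0b101010 = 42; 42 != 46 -> empty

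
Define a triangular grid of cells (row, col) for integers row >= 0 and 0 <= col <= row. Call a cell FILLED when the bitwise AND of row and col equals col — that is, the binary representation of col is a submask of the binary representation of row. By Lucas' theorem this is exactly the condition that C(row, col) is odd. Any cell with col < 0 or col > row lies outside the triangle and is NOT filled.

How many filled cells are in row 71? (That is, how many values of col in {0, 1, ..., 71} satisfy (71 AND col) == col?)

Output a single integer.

71 in binary = 1000111
popcount(71) = number of 1-bits in 1000111 = 4
A col c satisfies (71 AND c) == c iff every set bit of c is also set in 71; each of the 4 set bits of 71 can independently be on or off in c.
count = 2^4 = 16

Answer: 16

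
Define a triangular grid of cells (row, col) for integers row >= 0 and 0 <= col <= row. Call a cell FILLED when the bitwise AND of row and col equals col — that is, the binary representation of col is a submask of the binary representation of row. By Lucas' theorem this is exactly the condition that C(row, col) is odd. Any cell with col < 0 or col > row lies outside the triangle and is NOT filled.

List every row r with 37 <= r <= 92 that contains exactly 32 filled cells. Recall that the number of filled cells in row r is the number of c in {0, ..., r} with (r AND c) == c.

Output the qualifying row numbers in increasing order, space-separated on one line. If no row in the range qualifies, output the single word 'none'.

Answer: 47 55 59 61 62 79 87 91

Derivation:
Row r has 2^popcount(r) filled cells, so we need popcount(r) = log2(32) = 5.
Scan r = 37..92 and keep those with exactly 5 one-bits:
r=37=100101 popcount=3 -> skip
r=38=100110 popcount=3 -> skip
r=39=100111 popcount=4 -> skip
r=40=101000 popcount=2 -> skip
r=41=101001 popcount=3 -> skip
r=42=101010 popcount=3 -> skip
r=43=101011 popcount=4 -> skip
r=44=101100 popcount=3 -> skip
r=45=101101 popcount=4 -> skip
r=46=101110 popcount=4 -> skip
r=47=101111 popcount=5 -> KEEP
r=48=110000 popcount=2 -> skip
r=49=110001 popcount=3 -> skip
r=50=110010 popcount=3 -> skip
r=51=110011 popcount=4 -> skip
r=52=110100 popcount=3 -> skip
r=53=110101 popcount=4 -> skip
r=54=110110 popcount=4 -> skip
r=55=110111 popcount=5 -> KEEP
r=56=111000 popcount=3 -> skip
r=57=111001 popcount=4 -> skip
r=58=111010 popcount=4 -> skip
r=59=111011 popcount=5 -> KEEP
r=60=111100 popcount=4 -> skip
r=61=111101 popcount=5 -> KEEP
r=62=111110 popcount=5 -> KEEP
r=63=111111 popcount=6 -> skip
r=64=1000000 popcount=1 -> skip
r=65=1000001 popcount=2 -> skip
r=66=1000010 popcount=2 -> skip
r=67=1000011 popcount=3 -> skip
r=68=1000100 popcount=2 -> skip
r=69=1000101 popcount=3 -> skip
r=70=1000110 popcount=3 -> skip
r=71=1000111 popcount=4 -> skip
r=72=1001000 popcount=2 -> skip
r=73=1001001 popcount=3 -> skip
r=74=1001010 popcount=3 -> skip
r=75=1001011 popcount=4 -> skip
r=76=1001100 popcount=3 -> skip
r=77=1001101 popcount=4 -> skip
r=78=1001110 popcount=4 -> skip
r=79=1001111 popcount=5 -> KEEP
r=80=1010000 popcount=2 -> skip
r=81=1010001 popcount=3 -> skip
r=82=1010010 popcount=3 -> skip
r=83=1010011 popcount=4 -> skip
r=84=1010100 popcount=3 -> skip
r=85=1010101 popcount=4 -> skip
r=86=1010110 popcount=4 -> skip
r=87=1010111 popcount=5 -> KEEP
r=88=1011000 popcount=3 -> skip
r=89=1011001 popcount=4 -> skip
r=90=1011010 popcount=4 -> skip
r=91=1011011 popcount=5 -> KEEP
r=92=1011100 popcount=4 -> skip
Kept rows: 47 55 59 61 62 79 87 91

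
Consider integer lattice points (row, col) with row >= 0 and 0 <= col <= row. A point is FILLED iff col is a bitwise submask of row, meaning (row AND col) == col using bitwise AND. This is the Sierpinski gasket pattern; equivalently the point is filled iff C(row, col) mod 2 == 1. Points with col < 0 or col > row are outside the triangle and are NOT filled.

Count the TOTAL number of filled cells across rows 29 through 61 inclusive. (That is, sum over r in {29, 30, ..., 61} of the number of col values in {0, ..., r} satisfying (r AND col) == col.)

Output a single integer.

r29=11101 pc4: +16 =16
r30=11110 pc4: +16 =32
r31=11111 pc5: +32 =64
r32=100000 pc1: +2 =66
r33=100001 pc2: +4 =70
r34=100010 pc2: +4 =74
r35=100011 pc3: +8 =82
r36=100100 pc2: +4 =86
r37=100101 pc3: +8 =94
r38=100110 pc3: +8 =102
r39=100111 pc4: +16 =118
r40=101000 pc2: +4 =122
r41=101001 pc3: +8 =130
r42=101010 pc3: +8 =138
r43=101011 pc4: +16 =154
r44=101100 pc3: +8 =162
r45=101101 pc4: +16 =178
r46=101110 pc4: +16 =194
r47=101111 pc5: +32 =226
r48=110000 pc2: +4 =230
r49=110001 pc3: +8 =238
r50=110010 pc3: +8 =246
r51=110011 pc4: +16 =262
r52=110100 pc3: +8 =270
r53=110101 pc4: +16 =286
r54=110110 pc4: +16 =302
r55=110111 pc5: +32 =334
r56=111000 pc3: +8 =342
r57=111001 pc4: +16 =358
r58=111010 pc4: +16 =374
r59=111011 pc5: +32 =406
r60=111100 pc4: +16 =422
r61=111101 pc5: +32 =454

Answer: 454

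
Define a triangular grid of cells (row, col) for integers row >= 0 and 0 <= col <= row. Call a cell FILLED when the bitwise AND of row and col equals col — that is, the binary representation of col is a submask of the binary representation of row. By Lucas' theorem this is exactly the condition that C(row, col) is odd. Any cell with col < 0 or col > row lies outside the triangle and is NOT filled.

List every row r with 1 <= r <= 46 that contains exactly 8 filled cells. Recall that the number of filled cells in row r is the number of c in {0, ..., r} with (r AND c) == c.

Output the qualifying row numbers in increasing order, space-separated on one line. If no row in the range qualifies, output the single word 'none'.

Answer: 7 11 13 14 19 21 22 25 26 28 35 37 38 41 42 44

Derivation:
Row r has 2^popcount(r) filled cells, so we need popcount(r) = log2(8) = 3.
Scan r = 1..46 and keep those with exactly 3 one-bits:
r=1=1 popcount=1 -> skip
r=2=10 popcount=1 -> skip
r=3=11 popcount=2 -> skip
r=4=100 popcount=1 -> skip
r=5=101 popcount=2 -> skip
r=6=110 popcount=2 -> skip
r=7=111 popcount=3 -> KEEP
r=8=1000 popcount=1 -> skip
r=9=1001 popcount=2 -> skip
r=10=1010 popcount=2 -> skip
r=11=1011 popcount=3 -> KEEP
r=12=1100 popcount=2 -> skip
r=13=1101 popcount=3 -> KEEP
r=14=1110 popcount=3 -> KEEP
r=15=1111 popcount=4 -> skip
r=16=10000 popcount=1 -> skip
r=17=10001 popcount=2 -> skip
r=18=10010 popcount=2 -> skip
r=19=10011 popcount=3 -> KEEP
r=20=10100 popcount=2 -> skip
r=21=10101 popcount=3 -> KEEP
r=22=10110 popcount=3 -> KEEP
r=23=10111 popcount=4 -> skip
r=24=11000 popcount=2 -> skip
r=25=11001 popcount=3 -> KEEP
r=26=11010 popcount=3 -> KEEP
r=27=11011 popcount=4 -> skip
r=28=11100 popcount=3 -> KEEP
r=29=11101 popcount=4 -> skip
r=30=11110 popcount=4 -> skip
r=31=11111 popcount=5 -> skip
r=32=100000 popcount=1 -> skip
r=33=100001 popcount=2 -> skip
r=34=100010 popcount=2 -> skip
r=35=100011 popcount=3 -> KEEP
r=36=100100 popcount=2 -> skip
r=37=100101 popcount=3 -> KEEP
r=38=100110 popcount=3 -> KEEP
r=39=100111 popcount=4 -> skip
r=40=101000 popcount=2 -> skip
r=41=101001 popcount=3 -> KEEP
r=42=101010 popcount=3 -> KEEP
r=43=101011 popcount=4 -> skip
r=44=101100 popcount=3 -> KEEP
r=45=101101 popcount=4 -> skip
r=46=101110 popcount=4 -> skip
Kept rows: 7 11 13 14 19 21 22 25 26 28 35 37 38 41 42 44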